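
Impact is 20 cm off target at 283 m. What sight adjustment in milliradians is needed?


1 mrad subtends 1 cm per 10 m of range, so adj = error_cm / (dist_m / 10) = 20 / (283/10) = 0.7067 mrad

0.7067 mrad


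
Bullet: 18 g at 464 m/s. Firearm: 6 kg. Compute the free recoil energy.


v_r = m_p*v_p/m_gun = 0.018*464/6 = 1.392 m/s, E_r = 0.5*m_gun*v_r^2 = 0.5*6*1.392^2 = 5.813 J

5.813 J


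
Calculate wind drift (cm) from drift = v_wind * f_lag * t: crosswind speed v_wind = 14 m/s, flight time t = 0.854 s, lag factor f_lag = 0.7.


drift = v_wind * lag * t = 14 * 0.7 * 0.854 = 8.3692 m ≈ 836.9 cm

836.9 cm


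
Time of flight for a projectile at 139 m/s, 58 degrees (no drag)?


T = 2*v0*sin(theta)/g = 2*139*sin(58°)/9.81 = 24.03 s

24.03 s


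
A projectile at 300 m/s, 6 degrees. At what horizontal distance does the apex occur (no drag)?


R = v0^2*sin(2*theta)/g = 300^2*sin(2*6°)/9.81 = 1907.45 m
apex_dist = R/2 = 1907.45/2 = 953.7 m

953.7 m


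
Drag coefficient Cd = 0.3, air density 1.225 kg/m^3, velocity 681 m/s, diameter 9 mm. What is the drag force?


A = pi*(d/2)^2 = pi*(9/2000)^2 = 6.36173e-05 m^2
Fd = 0.5*Cd*rho*A*v^2 = 0.5*0.3*1.225*6.36173e-05*681^2 = 5.421 N

5.421 N


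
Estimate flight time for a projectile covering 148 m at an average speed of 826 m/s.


t = d/v = 148/826 = 0.1792 s

0.1792 s


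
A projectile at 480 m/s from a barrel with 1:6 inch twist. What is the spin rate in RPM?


twist_m = 6*0.0254 = 0.1524 m
spin = v/twist = 480/0.1524 = 3149.606 rev/s
RPM = spin*60 = 3149.606*60 ≈ 188976 RPM

188976 RPM


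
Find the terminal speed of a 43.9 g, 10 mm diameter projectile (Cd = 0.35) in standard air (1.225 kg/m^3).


A = pi*(d/2)^2 = pi*(10/2000)^2 = 7.85398e-05 m^2
vt = sqrt(2mg/(Cd*rho*A)) = sqrt(2*0.0439*9.81/(0.35 * 1.225 * 7.85398e-05)) = 159.9 m/s

159.9 m/s


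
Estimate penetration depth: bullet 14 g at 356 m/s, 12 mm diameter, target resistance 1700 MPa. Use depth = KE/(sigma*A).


A = pi*(d/2)^2 = pi*(12/2)^2 = 113.097 mm^2
E = 0.5*m*v^2 = 0.5*0.014*356^2 = 887.152 J
depth = E/(sigma*A) = 887.152 J / (1700 MPa * 113.097 mm^2) = 887.152/(1700 * 113.097) m = 0.0046142 m ≈ 4.614 mm

4.614 mm


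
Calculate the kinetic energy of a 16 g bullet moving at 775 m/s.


E = 0.5*m*v^2 = 0.5*0.016*775^2 = 4805 J

4805 J


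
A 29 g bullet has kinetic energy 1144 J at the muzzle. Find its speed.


v = sqrt(2*E/m) = sqrt(2*1144/0.029) = 280.9 m/s

280.9 m/s


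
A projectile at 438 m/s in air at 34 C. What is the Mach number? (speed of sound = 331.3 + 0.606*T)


a = 331.3 + 0.606*(34) = 351.904 m/s
M = v/a = 438/351.904 = 1.245

1.245


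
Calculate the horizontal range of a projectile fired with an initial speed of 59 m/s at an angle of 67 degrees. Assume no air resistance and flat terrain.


R = v0^2 * sin(2*theta) / g = 59^2 * sin(2*67°) / 9.81 = 255.3 m

255.3 m


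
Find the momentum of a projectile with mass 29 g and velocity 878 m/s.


p = m*v = 0.029*878 = 25.46 kg·m/s

25.46 kg·m/s


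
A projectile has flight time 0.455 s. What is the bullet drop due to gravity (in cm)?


drop = 0.5*g*t^2 = 0.5*9.81*0.455^2 = 1.01546 m ≈ 101.5 cm

101.5 cm


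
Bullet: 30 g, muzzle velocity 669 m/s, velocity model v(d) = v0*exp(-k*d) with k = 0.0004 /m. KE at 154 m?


v = v0*exp(-k*d) = 669*exp(-0.0004*154) = 629.033 m/s
E = 0.5*m*v^2 = 0.5*0.03*629.033^2 = 5935 J

5935 J


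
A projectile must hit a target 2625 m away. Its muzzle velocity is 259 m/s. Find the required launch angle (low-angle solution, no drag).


sin(2*theta) = R*g/v0^2 = 2625*9.81/259^2 = 0.383883, theta = arcsin(0.383883)/2 = 11.29°

11.29 degrees


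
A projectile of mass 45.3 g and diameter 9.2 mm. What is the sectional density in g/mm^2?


SD = m/d^2 = 45.3/9.2^2 = 0.5352 g/mm^2

0.5352 g/mm^2


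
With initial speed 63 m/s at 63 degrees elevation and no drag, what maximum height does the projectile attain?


H = (v0*sin(theta))^2 / (2g) = (63*sin(63°))^2 / (2*9.81) = 160.6 m

160.6 m


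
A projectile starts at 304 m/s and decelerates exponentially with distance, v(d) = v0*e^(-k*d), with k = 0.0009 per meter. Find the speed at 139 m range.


v = v0*exp(-k*d) = 304*exp(-0.0009*139) = 268.3 m/s

268.3 m/s


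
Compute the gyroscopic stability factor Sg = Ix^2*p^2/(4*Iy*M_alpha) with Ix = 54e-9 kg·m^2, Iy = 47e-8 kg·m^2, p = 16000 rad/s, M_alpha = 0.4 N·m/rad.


Sg = Ix^2 * p^2 / (4 * Iy * M_alpha) = (54e-9)^2 * 16000^2 / (4 * 47e-8 * 0.4) = 0.9927

0.9927


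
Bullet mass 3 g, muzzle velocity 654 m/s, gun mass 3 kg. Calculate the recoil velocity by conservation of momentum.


v_recoil = m_p * v_p / m_gun = 0.003 * 654 / 3 = 0.654 m/s

0.654 m/s


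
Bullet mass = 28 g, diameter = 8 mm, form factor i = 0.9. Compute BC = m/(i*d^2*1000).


BC = m/(i*d^2*1000) = 28/(0.9 * 8^2 * 1000) = 0.0004861

0.0004861


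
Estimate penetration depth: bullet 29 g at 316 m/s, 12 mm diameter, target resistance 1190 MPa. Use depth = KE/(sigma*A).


A = pi*(d/2)^2 = pi*(12/2)^2 = 113.097 mm^2
E = 0.5*m*v^2 = 0.5*0.029*316^2 = 1447.91 J
depth = E/(sigma*A) = 1447.91 J / (1190 MPa * 113.097 mm^2) = 1447.91/(1190 * 113.097) m = 0.0107583 m ≈ 10.76 mm

10.76 mm


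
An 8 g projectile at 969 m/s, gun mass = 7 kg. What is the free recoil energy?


v_r = m_p*v_p/m_gun = 0.008*969/7 = 1.10743 m/s, E_r = 0.5*m_gun*v_r^2 = 0.5*7*1.10743^2 = 4.292 J

4.292 J


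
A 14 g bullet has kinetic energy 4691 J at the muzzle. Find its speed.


v = sqrt(2*E/m) = sqrt(2*4691/0.014) = 818.6 m/s

818.6 m/s


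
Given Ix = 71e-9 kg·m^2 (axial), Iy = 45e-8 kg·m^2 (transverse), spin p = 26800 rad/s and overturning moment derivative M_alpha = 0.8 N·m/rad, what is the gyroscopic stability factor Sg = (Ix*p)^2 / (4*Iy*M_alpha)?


Sg = Ix^2 * p^2 / (4 * Iy * M_alpha) = (71e-9)^2 * 26800^2 / (4 * 45e-8 * 0.8) = 2.514

2.514


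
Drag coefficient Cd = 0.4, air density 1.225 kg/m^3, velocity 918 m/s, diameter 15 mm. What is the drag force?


A = pi*(d/2)^2 = pi*(15/2000)^2 = 1.76715e-04 m^2
Fd = 0.5*Cd*rho*A*v^2 = 0.5*0.4*1.225*1.76715e-04*918^2 = 36.49 N

36.49 N


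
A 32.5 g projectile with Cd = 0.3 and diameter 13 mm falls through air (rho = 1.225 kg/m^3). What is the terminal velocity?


A = pi*(d/2)^2 = pi*(13/2000)^2 = 1.32732e-04 m^2
vt = sqrt(2mg/(Cd*rho*A)) = sqrt(2*0.0325*9.81/(0.3 * 1.225 * 1.32732e-04)) = 114.3 m/s

114.3 m/s


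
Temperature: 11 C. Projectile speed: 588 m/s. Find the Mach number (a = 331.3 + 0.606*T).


a = 331.3 + 0.606*(11) = 337.966 m/s
M = v/a = 588/337.966 = 1.74

1.74


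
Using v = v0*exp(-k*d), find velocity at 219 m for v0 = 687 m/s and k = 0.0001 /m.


v = v0*exp(-k*d) = 687*exp(-0.0001*219) = 672.1 m/s

672.1 m/s


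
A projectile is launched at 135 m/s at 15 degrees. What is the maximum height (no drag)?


H = (v0*sin(theta))^2 / (2g) = (135*sin(15°))^2 / (2*9.81) = 62.22 m

62.22 m


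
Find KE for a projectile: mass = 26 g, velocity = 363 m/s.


E = 0.5*m*v^2 = 0.5*0.026*363^2 = 1713 J

1713 J


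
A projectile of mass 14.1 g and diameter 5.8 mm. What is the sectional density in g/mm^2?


SD = m/d^2 = 14.1/5.8^2 = 0.4191 g/mm^2

0.4191 g/mm^2


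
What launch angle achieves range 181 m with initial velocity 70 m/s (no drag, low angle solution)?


sin(2*theta) = R*g/v0^2 = 181*9.81/70^2 = 0.362369, theta = arcsin(0.362369)/2 = 10.62°

10.62 degrees


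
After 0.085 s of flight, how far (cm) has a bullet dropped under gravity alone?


drop = 0.5*g*t^2 = 0.5*9.81*0.085^2 = 0.0354386 m ≈ 3.544 cm

3.544 cm


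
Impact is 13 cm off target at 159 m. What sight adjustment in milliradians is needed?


1 mrad subtends 1 cm per 10 m of range, so adj = error_cm / (dist_m / 10) = 13 / (159/10) = 0.8176 mrad

0.8176 mrad


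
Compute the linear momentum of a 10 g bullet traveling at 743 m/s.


p = m*v = 0.01*743 = 7.43 kg·m/s

7.43 kg·m/s


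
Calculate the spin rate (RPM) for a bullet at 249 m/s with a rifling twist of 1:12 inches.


twist_m = 12*0.0254 = 0.3048 m
spin = v/twist = 249/0.3048 = 816.9291 rev/s
RPM = spin*60 = 816.9291*60 ≈ 49016 RPM

49016 RPM


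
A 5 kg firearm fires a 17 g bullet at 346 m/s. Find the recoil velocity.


v_recoil = m_p * v_p / m_gun = 0.017 * 346 / 5 = 1.176 m/s

1.176 m/s


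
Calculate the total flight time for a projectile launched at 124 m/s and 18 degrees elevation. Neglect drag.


T = 2*v0*sin(theta)/g = 2*124*sin(18°)/9.81 = 7.812 s

7.812 s


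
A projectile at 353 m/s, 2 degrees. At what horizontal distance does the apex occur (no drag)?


R = v0^2*sin(2*theta)/g = 353^2*sin(2*2°)/9.81 = 886.064 m
apex_dist = R/2 = 886.064/2 = 443 m

443 m


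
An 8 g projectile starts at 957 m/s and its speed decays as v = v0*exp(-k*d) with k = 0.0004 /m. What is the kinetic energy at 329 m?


v = v0*exp(-k*d) = 957*exp(-0.0004*329) = 838.994 m/s
E = 0.5*m*v^2 = 0.5*0.008*838.994^2 = 2816 J

2816 J


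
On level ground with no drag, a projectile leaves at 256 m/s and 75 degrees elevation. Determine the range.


R = v0^2 * sin(2*theta) / g = 256^2 * sin(2*75°) / 9.81 = 3340 m

3340 m


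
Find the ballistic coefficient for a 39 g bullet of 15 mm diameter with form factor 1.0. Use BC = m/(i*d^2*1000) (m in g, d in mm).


BC = m/(i*d^2*1000) = 39/(1.0 * 15^2 * 1000) = 0.0001733

0.0001733


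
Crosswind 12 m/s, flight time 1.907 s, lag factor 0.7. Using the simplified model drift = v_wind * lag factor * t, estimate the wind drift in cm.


drift = v_wind * lag * t = 12 * 0.7 * 1.907 = 16.0188 m ≈ 1602 cm

1602 cm


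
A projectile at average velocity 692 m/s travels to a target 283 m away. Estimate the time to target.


t = d/v = 283/692 = 0.409 s

0.409 s


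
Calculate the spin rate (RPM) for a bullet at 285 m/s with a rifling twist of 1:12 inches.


twist_m = 12*0.0254 = 0.3048 m
spin = v/twist = 285/0.3048 = 935.0394 rev/s
RPM = spin*60 = 935.0394*60 ≈ 56102 RPM

56102 RPM


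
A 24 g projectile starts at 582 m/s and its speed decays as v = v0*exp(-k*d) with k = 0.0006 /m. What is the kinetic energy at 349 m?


v = v0*exp(-k*d) = 582*exp(-0.0006*349) = 472.043 m/s
E = 0.5*m*v^2 = 0.5*0.024*472.043^2 = 2674 J

2674 J


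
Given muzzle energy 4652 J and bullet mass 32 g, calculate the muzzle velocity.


v = sqrt(2*E/m) = sqrt(2*4652/0.032) = 539.2 m/s

539.2 m/s


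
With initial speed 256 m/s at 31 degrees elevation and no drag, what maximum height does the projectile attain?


H = (v0*sin(theta))^2 / (2g) = (256*sin(31°))^2 / (2*9.81) = 886.1 m

886.1 m


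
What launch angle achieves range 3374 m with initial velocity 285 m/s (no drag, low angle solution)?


sin(2*theta) = R*g/v0^2 = 3374*9.81/285^2 = 0.407497, theta = arcsin(0.407497)/2 = 12.02°

12.02 degrees


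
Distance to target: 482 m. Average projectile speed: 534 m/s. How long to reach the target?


t = d/v = 482/534 = 0.9026 s

0.9026 s


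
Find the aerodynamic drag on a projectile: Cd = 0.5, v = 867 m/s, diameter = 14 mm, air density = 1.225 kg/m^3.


A = pi*(d/2)^2 = pi*(14/2000)^2 = 1.53938e-04 m^2
Fd = 0.5*Cd*rho*A*v^2 = 0.5*0.5*1.225*1.53938e-04*867^2 = 35.44 N

35.44 N


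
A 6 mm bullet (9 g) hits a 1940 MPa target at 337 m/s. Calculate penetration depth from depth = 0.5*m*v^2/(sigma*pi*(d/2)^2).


A = pi*(d/2)^2 = pi*(6/2)^2 = 28.2743 mm^2
E = 0.5*m*v^2 = 0.5*0.009*337^2 = 511.06 J
depth = E/(sigma*A) = 511.06 J / (1940 MPa * 28.2743 mm^2) = 511.06/(1940 * 28.2743) m = 0.00931705 m ≈ 9.317 mm

9.317 mm


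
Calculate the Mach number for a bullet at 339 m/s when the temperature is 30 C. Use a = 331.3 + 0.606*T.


a = 331.3 + 0.606*(30) = 349.48 m/s
M = v/a = 339/349.48 = 0.97

0.97


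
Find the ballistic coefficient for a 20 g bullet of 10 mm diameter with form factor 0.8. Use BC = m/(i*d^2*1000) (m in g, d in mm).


BC = m/(i*d^2*1000) = 20/(0.8 * 10^2 * 1000) = 0.00025

0.00025


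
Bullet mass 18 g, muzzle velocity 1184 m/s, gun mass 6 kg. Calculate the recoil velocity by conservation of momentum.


v_recoil = m_p * v_p / m_gun = 0.018 * 1184 / 6 = 3.552 m/s

3.552 m/s


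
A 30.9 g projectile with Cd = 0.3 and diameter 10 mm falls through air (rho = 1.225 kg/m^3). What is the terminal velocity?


A = pi*(d/2)^2 = pi*(10/2000)^2 = 7.85398e-05 m^2
vt = sqrt(2mg/(Cd*rho*A)) = sqrt(2*0.0309*9.81/(0.3 * 1.225 * 7.85398e-05)) = 144.9 m/s

144.9 m/s


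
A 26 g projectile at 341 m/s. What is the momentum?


p = m*v = 0.026*341 = 8.866 kg·m/s

8.866 kg·m/s


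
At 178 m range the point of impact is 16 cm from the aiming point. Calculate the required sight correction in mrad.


1 mrad subtends 1 cm per 10 m of range, so adj = error_cm / (dist_m / 10) = 16 / (178/10) = 0.8989 mrad

0.8989 mrad


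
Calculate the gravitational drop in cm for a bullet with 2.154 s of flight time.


drop = 0.5*g*t^2 = 0.5*9.81*2.154^2 = 22.7578 m ≈ 2276 cm

2276 cm


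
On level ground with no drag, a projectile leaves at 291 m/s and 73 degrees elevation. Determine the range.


R = v0^2 * sin(2*theta) / g = 291^2 * sin(2*73°) / 9.81 = 4827 m

4827 m


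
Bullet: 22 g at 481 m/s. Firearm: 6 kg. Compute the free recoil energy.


v_r = m_p*v_p/m_gun = 0.022*481/6 = 1.76367 m/s, E_r = 0.5*m_gun*v_r^2 = 0.5*6*1.76367^2 = 9.332 J

9.332 J


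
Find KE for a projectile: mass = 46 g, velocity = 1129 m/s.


E = 0.5*m*v^2 = 0.5*0.046*1129^2 = 29317 J

29317 J


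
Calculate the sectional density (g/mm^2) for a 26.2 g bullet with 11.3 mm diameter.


SD = m/d^2 = 26.2/11.3^2 = 0.2052 g/mm^2

0.2052 g/mm^2


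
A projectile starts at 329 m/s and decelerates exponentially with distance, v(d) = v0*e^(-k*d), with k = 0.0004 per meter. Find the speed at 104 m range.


v = v0*exp(-k*d) = 329*exp(-0.0004*104) = 315.6 m/s

315.6 m/s


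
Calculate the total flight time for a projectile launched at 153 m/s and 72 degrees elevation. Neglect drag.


T = 2*v0*sin(theta)/g = 2*153*sin(72°)/9.81 = 29.67 s

29.67 s


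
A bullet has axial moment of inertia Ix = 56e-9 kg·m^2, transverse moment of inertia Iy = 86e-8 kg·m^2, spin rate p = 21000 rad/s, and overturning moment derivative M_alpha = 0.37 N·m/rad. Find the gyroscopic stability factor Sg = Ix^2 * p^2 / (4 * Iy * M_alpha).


Sg = Ix^2 * p^2 / (4 * Iy * M_alpha) = (56e-9)^2 * 21000^2 / (4 * 86e-8 * 0.37) = 1.087

1.087


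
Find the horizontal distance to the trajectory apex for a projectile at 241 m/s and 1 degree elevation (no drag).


R = v0^2*sin(2*theta)/g = 241^2*sin(2*1°)/9.81 = 206.626 m
apex_dist = R/2 = 206.626/2 = 103.3 m

103.3 m


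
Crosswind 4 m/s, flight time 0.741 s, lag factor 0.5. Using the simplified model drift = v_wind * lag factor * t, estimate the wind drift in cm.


drift = v_wind * lag * t = 4 * 0.5 * 0.741 = 1.482 m ≈ 148.2 cm

148.2 cm


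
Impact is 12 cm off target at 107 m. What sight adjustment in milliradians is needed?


1 mrad subtends 1 cm per 10 m of range, so adj = error_cm / (dist_m / 10) = 12 / (107/10) = 1.121 mrad

1.121 mrad


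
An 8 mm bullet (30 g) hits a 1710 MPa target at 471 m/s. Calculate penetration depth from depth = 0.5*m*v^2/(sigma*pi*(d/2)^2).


A = pi*(d/2)^2 = pi*(8/2)^2 = 50.2655 mm^2
E = 0.5*m*v^2 = 0.5*0.03*471^2 = 3327.61 J
depth = E/(sigma*A) = 3327.61 J / (1710 MPa * 50.2655 mm^2) = 3327.61/(1710 * 50.2655) m = 0.0387139 m ≈ 38.71 mm

38.71 mm


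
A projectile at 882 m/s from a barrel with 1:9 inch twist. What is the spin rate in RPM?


twist_m = 9*0.0254 = 0.2286 m
spin = v/twist = 882/0.2286 = 3858.268 rev/s
RPM = spin*60 = 3858.268*60 ≈ 231496 RPM

231496 RPM


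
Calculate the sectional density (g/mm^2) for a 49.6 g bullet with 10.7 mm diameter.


SD = m/d^2 = 49.6/10.7^2 = 0.4332 g/mm^2

0.4332 g/mm^2


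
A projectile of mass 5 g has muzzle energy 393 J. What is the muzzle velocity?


v = sqrt(2*E/m) = sqrt(2*393/0.005) = 396.5 m/s

396.5 m/s


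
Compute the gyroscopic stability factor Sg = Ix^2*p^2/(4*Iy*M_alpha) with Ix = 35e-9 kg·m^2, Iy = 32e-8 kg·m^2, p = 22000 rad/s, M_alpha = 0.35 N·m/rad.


Sg = Ix^2 * p^2 / (4 * Iy * M_alpha) = (35e-9)^2 * 22000^2 / (4 * 32e-8 * 0.35) = 1.323

1.323


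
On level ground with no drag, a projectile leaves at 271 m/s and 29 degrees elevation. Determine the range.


R = v0^2 * sin(2*theta) / g = 271^2 * sin(2*29°) / 9.81 = 6349 m

6349 m


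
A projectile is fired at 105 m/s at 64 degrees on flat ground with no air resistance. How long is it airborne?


T = 2*v0*sin(theta)/g = 2*105*sin(64°)/9.81 = 19.24 s

19.24 s


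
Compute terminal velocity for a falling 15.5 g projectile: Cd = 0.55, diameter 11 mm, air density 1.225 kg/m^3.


A = pi*(d/2)^2 = pi*(11/2000)^2 = 9.50332e-05 m^2
vt = sqrt(2mg/(Cd*rho*A)) = sqrt(2*0.0155*9.81/(0.55 * 1.225 * 9.50332e-05)) = 68.92 m/s

68.92 m/s


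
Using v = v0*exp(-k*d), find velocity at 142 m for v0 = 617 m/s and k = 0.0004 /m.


v = v0*exp(-k*d) = 617*exp(-0.0004*142) = 582.9 m/s

582.9 m/s


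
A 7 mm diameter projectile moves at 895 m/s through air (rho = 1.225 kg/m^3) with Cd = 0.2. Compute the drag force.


A = pi*(d/2)^2 = pi*(7/2000)^2 = 3.84845e-05 m^2
Fd = 0.5*Cd*rho*A*v^2 = 0.5*0.2*1.225*3.84845e-05*895^2 = 3.776 N

3.776 N


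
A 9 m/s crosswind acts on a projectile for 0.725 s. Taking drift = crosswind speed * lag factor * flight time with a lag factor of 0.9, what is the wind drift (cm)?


drift = v_wind * lag * t = 9 * 0.9 * 0.725 = 5.8725 m ≈ 587.2 cm

587.2 cm


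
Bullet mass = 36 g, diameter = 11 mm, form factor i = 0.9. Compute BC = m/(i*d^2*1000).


BC = m/(i*d^2*1000) = 36/(0.9 * 11^2 * 1000) = 0.0003306

0.0003306


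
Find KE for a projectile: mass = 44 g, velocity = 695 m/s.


E = 0.5*m*v^2 = 0.5*0.044*695^2 = 10627 J

10627 J


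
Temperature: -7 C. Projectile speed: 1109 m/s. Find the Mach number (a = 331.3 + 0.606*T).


a = 331.3 + 0.606*(-7) = 327.058 m/s
M = v/a = 1109/327.058 = 3.391

3.391


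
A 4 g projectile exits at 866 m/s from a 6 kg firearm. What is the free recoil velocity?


v_recoil = m_p * v_p / m_gun = 0.004 * 866 / 6 = 0.5773 m/s

0.5773 m/s


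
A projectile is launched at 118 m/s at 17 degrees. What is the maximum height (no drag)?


H = (v0*sin(theta))^2 / (2g) = (118*sin(17°))^2 / (2*9.81) = 60.66 m

60.66 m


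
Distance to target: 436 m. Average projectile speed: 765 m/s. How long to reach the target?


t = d/v = 436/765 = 0.5699 s

0.5699 s


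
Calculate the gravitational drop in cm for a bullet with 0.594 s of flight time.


drop = 0.5*g*t^2 = 0.5*9.81*0.594^2 = 1.73066 m ≈ 173.1 cm

173.1 cm


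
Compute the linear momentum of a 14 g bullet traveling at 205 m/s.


p = m*v = 0.014*205 = 2.87 kg·m/s

2.87 kg·m/s


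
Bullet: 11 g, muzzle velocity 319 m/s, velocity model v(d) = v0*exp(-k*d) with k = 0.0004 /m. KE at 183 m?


v = v0*exp(-k*d) = 319*exp(-0.0004*183) = 296.483 m/s
E = 0.5*m*v^2 = 0.5*0.011*296.483^2 = 483.5 J

483.5 J


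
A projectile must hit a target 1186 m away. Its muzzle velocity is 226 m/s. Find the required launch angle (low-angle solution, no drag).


sin(2*theta) = R*g/v0^2 = 1186*9.81/226^2 = 0.227791, theta = arcsin(0.227791)/2 = 6.584°

6.584 degrees


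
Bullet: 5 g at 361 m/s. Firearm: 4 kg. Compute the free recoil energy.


v_r = m_p*v_p/m_gun = 0.005*361/4 = 0.45125 m/s, E_r = 0.5*m_gun*v_r^2 = 0.5*4*0.45125^2 = 0.4073 J

0.4073 J


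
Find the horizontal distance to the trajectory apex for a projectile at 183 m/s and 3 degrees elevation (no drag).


R = v0^2*sin(2*theta)/g = 183^2*sin(2*3°)/9.81 = 356.835 m
apex_dist = R/2 = 356.835/2 = 178.4 m

178.4 m


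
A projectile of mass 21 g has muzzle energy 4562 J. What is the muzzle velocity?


v = sqrt(2*E/m) = sqrt(2*4562/0.021) = 659.1 m/s

659.1 m/s


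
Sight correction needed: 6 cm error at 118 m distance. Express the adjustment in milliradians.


1 mrad subtends 1 cm per 10 m of range, so adj = error_cm / (dist_m / 10) = 6 / (118/10) = 0.5085 mrad

0.5085 mrad


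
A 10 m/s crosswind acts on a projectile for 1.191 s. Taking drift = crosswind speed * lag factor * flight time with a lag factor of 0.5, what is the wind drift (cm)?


drift = v_wind * lag * t = 10 * 0.5 * 1.191 = 5.955 m ≈ 595.5 cm

595.5 cm


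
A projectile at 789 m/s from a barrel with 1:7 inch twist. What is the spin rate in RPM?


twist_m = 7*0.0254 = 0.1778 m
spin = v/twist = 789/0.1778 = 4437.57 rev/s
RPM = spin*60 = 4437.57*60 ≈ 266254 RPM

266254 RPM


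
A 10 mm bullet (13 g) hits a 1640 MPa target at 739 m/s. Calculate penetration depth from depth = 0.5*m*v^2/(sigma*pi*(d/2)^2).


A = pi*(d/2)^2 = pi*(10/2)^2 = 78.5398 mm^2
E = 0.5*m*v^2 = 0.5*0.013*739^2 = 3549.79 J
depth = E/(sigma*A) = 3549.79 J / (1640 MPa * 78.5398 mm^2) = 3549.79/(1640 * 78.5398) m = 0.0275593 m ≈ 27.56 mm

27.56 mm


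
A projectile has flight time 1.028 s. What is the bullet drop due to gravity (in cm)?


drop = 0.5*g*t^2 = 0.5*9.81*1.028^2 = 5.18353 m ≈ 518.4 cm

518.4 cm


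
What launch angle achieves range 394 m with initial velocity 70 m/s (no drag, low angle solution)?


sin(2*theta) = R*g/v0^2 = 394*9.81/70^2 = 0.788804, theta = arcsin(0.788804)/2 = 26.04°

26.04 degrees


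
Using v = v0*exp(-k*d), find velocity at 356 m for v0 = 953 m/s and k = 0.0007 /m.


v = v0*exp(-k*d) = 953*exp(-0.0007*356) = 742.8 m/s

742.8 m/s


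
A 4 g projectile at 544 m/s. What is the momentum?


p = m*v = 0.004*544 = 2.176 kg·m/s

2.176 kg·m/s


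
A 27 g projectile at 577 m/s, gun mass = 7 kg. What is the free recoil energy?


v_r = m_p*v_p/m_gun = 0.027*577/7 = 2.22557 m/s, E_r = 0.5*m_gun*v_r^2 = 0.5*7*2.22557^2 = 17.34 J

17.34 J


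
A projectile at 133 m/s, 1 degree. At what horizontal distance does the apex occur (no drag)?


R = v0^2*sin(2*theta)/g = 133^2*sin(2*1°)/9.81 = 62.9294 m
apex_dist = R/2 = 62.9294/2 = 31.46 m

31.46 m


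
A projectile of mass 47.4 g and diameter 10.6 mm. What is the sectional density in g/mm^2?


SD = m/d^2 = 47.4/10.6^2 = 0.4219 g/mm^2

0.4219 g/mm^2


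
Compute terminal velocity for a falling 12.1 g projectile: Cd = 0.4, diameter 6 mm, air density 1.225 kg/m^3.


A = pi*(d/2)^2 = pi*(6/2000)^2 = 2.82743e-05 m^2
vt = sqrt(2mg/(Cd*rho*A)) = sqrt(2*0.0121*9.81/(0.4 * 1.225 * 2.82743e-05)) = 130.9 m/s

130.9 m/s


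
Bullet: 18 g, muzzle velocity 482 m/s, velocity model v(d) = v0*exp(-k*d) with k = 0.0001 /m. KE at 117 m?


v = v0*exp(-k*d) = 482*exp(-0.0001*117) = 476.393 m/s
E = 0.5*m*v^2 = 0.5*0.018*476.393^2 = 2043 J

2043 J


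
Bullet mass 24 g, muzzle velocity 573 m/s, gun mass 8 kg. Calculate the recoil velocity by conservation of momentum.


v_recoil = m_p * v_p / m_gun = 0.024 * 573 / 8 = 1.719 m/s

1.719 m/s


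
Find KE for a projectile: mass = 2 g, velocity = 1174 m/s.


E = 0.5*m*v^2 = 0.5*0.002*1174^2 = 1378 J

1378 J


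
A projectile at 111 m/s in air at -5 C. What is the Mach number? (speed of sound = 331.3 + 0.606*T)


a = 331.3 + 0.606*(-5) = 328.27 m/s
M = v/a = 111/328.27 = 0.3381

0.3381


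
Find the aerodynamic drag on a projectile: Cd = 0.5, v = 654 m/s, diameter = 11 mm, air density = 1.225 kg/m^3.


A = pi*(d/2)^2 = pi*(11/2000)^2 = 9.50332e-05 m^2
Fd = 0.5*Cd*rho*A*v^2 = 0.5*0.5*1.225*9.50332e-05*654^2 = 12.45 N

12.45 N


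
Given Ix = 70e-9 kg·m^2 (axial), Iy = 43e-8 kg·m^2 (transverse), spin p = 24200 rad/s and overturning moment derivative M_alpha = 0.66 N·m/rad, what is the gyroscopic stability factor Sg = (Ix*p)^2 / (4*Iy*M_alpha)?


Sg = Ix^2 * p^2 / (4 * Iy * M_alpha) = (70e-9)^2 * 24200^2 / (4 * 43e-8 * 0.66) = 2.528

2.528


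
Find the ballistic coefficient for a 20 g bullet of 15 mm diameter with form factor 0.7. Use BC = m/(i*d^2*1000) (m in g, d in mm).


BC = m/(i*d^2*1000) = 20/(0.7 * 15^2 * 1000) = 0.000127

0.000127


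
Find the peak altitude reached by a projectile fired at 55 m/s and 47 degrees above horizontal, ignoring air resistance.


H = (v0*sin(theta))^2 / (2g) = (55*sin(47°))^2 / (2*9.81) = 82.47 m

82.47 m


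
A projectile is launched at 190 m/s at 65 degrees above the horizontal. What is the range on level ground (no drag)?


R = v0^2 * sin(2*theta) / g = 190^2 * sin(2*65°) / 9.81 = 2819 m

2819 m


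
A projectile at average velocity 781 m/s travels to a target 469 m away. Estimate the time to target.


t = d/v = 469/781 = 0.6005 s

0.6005 s


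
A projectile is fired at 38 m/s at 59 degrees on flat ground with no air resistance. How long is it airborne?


T = 2*v0*sin(theta)/g = 2*38*sin(59°)/9.81 = 6.641 s

6.641 s


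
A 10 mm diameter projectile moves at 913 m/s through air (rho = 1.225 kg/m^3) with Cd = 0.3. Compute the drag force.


A = pi*(d/2)^2 = pi*(10/2000)^2 = 7.85398e-05 m^2
Fd = 0.5*Cd*rho*A*v^2 = 0.5*0.3*1.225*7.85398e-05*913^2 = 12.03 N

12.03 N


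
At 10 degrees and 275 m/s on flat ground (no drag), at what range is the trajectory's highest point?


R = v0^2*sin(2*theta)/g = 275^2*sin(2*10°)/9.81 = 2636.62 m
apex_dist = R/2 = 2636.62/2 = 1318 m

1318 m


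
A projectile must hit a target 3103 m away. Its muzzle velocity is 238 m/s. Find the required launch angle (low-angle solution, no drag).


sin(2*theta) = R*g/v0^2 = 3103*9.81/238^2 = 0.537399, theta = arcsin(0.537399)/2 = 16.25°

16.25 degrees


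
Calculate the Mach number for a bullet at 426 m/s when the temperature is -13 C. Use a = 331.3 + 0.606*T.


a = 331.3 + 0.606*(-13) = 323.422 m/s
M = v/a = 426/323.422 = 1.317

1.317


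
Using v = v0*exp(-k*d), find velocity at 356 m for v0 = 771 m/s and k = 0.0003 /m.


v = v0*exp(-k*d) = 771*exp(-0.0003*356) = 692.9 m/s

692.9 m/s


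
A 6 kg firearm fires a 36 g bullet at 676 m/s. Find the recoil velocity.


v_recoil = m_p * v_p / m_gun = 0.036 * 676 / 6 = 4.056 m/s

4.056 m/s


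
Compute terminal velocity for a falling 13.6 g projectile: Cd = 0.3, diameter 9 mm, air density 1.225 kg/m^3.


A = pi*(d/2)^2 = pi*(9/2000)^2 = 6.36173e-05 m^2
vt = sqrt(2mg/(Cd*rho*A)) = sqrt(2*0.0136*9.81/(0.3 * 1.225 * 6.36173e-05)) = 106.8 m/s

106.8 m/s


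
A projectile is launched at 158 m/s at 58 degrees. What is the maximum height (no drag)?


H = (v0*sin(theta))^2 / (2g) = (158*sin(58°))^2 / (2*9.81) = 915.1 m

915.1 m


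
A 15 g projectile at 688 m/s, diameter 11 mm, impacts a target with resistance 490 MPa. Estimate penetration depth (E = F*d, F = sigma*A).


A = pi*(d/2)^2 = pi*(11/2)^2 = 95.0332 mm^2
E = 0.5*m*v^2 = 0.5*0.015*688^2 = 3550.08 J
depth = E/(sigma*A) = 3550.08 J / (490 MPa * 95.0332 mm^2) = 3550.08/(490 * 95.0332) m = 0.0762372 m ≈ 76.24 mm

76.24 mm


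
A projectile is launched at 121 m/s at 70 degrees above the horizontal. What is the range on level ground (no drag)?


R = v0^2 * sin(2*theta) / g = 121^2 * sin(2*70°) / 9.81 = 959.3 m

959.3 m


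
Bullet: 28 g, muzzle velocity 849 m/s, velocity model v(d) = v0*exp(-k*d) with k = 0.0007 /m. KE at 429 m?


v = v0*exp(-k*d) = 849*exp(-0.0007*429) = 628.766 m/s
E = 0.5*m*v^2 = 0.5*0.028*628.766^2 = 5535 J

5535 J


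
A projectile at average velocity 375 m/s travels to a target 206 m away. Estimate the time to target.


t = d/v = 206/375 = 0.5493 s

0.5493 s


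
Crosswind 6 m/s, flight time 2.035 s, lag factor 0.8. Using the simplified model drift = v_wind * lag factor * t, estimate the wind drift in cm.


drift = v_wind * lag * t = 6 * 0.8 * 2.035 = 9.768 m ≈ 976.8 cm

976.8 cm


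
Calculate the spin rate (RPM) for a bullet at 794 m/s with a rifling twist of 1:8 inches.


twist_m = 8*0.0254 = 0.2032 m
spin = v/twist = 794/0.2032 = 3907.48 rev/s
RPM = spin*60 = 3907.48*60 ≈ 234449 RPM

234449 RPM


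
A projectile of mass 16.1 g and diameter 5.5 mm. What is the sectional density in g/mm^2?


SD = m/d^2 = 16.1/5.5^2 = 0.5322 g/mm^2

0.5322 g/mm^2


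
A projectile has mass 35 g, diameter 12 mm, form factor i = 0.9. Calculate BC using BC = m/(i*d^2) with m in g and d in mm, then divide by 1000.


BC = m/(i*d^2*1000) = 35/(0.9 * 12^2 * 1000) = 0.0002701

0.0002701


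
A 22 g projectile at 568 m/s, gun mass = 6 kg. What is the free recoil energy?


v_r = m_p*v_p/m_gun = 0.022*568/6 = 2.08267 m/s, E_r = 0.5*m_gun*v_r^2 = 0.5*6*2.08267^2 = 13.01 J

13.01 J


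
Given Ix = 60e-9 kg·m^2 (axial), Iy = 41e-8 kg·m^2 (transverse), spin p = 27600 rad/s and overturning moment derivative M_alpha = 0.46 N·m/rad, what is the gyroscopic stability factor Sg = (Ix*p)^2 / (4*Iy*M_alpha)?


Sg = Ix^2 * p^2 / (4 * Iy * M_alpha) = (60e-9)^2 * 27600^2 / (4 * 41e-8 * 0.46) = 3.635

3.635


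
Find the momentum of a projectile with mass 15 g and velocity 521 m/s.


p = m*v = 0.015*521 = 7.815 kg·m/s

7.815 kg·m/s


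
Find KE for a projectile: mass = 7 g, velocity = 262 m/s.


E = 0.5*m*v^2 = 0.5*0.007*262^2 = 240.3 J

240.3 J


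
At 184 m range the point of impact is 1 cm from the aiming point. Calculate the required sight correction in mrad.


1 mrad subtends 1 cm per 10 m of range, so adj = error_cm / (dist_m / 10) = 1 / (184/10) = 0.05435 mrad

0.05435 mrad


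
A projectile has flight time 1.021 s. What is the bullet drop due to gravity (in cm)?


drop = 0.5*g*t^2 = 0.5*9.81*1.021^2 = 5.11317 m ≈ 511.3 cm

511.3 cm


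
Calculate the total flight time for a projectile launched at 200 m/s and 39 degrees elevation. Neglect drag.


T = 2*v0*sin(theta)/g = 2*200*sin(39°)/9.81 = 25.66 s

25.66 s


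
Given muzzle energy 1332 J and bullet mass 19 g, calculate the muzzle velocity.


v = sqrt(2*E/m) = sqrt(2*1332/0.019) = 374.4 m/s

374.4 m/s


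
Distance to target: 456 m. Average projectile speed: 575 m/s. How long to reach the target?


t = d/v = 456/575 = 0.793 s

0.793 s


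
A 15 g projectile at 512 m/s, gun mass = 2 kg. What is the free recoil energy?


v_r = m_p*v_p/m_gun = 0.015*512/2 = 3.84 m/s, E_r = 0.5*m_gun*v_r^2 = 0.5*2*3.84^2 = 14.75 J

14.75 J


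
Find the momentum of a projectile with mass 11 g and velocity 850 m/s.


p = m*v = 0.011*850 = 9.35 kg·m/s

9.35 kg·m/s


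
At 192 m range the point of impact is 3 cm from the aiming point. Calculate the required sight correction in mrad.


1 mrad subtends 1 cm per 10 m of range, so adj = error_cm / (dist_m / 10) = 3 / (192/10) = 0.1562 mrad

0.1562 mrad


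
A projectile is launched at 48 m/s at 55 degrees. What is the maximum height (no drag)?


H = (v0*sin(theta))^2 / (2g) = (48*sin(55°))^2 / (2*9.81) = 78.8 m

78.8 m


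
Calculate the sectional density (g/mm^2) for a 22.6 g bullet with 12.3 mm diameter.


SD = m/d^2 = 22.6/12.3^2 = 0.1494 g/mm^2

0.1494 g/mm^2


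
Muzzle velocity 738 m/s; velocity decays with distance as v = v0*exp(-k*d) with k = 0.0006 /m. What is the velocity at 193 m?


v = v0*exp(-k*d) = 738*exp(-0.0006*193) = 657.3 m/s

657.3 m/s


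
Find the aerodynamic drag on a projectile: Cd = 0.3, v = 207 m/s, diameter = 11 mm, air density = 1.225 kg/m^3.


A = pi*(d/2)^2 = pi*(11/2000)^2 = 9.50332e-05 m^2
Fd = 0.5*Cd*rho*A*v^2 = 0.5*0.3*1.225*9.50332e-05*207^2 = 0.7482 N

0.7482 N


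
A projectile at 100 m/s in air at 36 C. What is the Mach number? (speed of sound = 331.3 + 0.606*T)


a = 331.3 + 0.606*(36) = 353.116 m/s
M = v/a = 100/353.116 = 0.2832

0.2832


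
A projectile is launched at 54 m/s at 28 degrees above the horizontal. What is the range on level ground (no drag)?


R = v0^2 * sin(2*theta) / g = 54^2 * sin(2*28°) / 9.81 = 246.4 m

246.4 m


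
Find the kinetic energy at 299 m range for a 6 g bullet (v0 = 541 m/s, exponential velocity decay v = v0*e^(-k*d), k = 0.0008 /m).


v = v0*exp(-k*d) = 541*exp(-0.0008*299) = 425.906 m/s
E = 0.5*m*v^2 = 0.5*0.006*425.906^2 = 544.2 J

544.2 J


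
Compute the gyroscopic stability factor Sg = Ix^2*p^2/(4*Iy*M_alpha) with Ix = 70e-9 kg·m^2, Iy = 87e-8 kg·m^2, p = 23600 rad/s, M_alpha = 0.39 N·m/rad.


Sg = Ix^2 * p^2 / (4 * Iy * M_alpha) = (70e-9)^2 * 23600^2 / (4 * 87e-8 * 0.39) = 2.011

2.011


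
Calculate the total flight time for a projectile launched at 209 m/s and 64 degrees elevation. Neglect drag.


T = 2*v0*sin(theta)/g = 2*209*sin(64°)/9.81 = 38.3 s

38.3 s


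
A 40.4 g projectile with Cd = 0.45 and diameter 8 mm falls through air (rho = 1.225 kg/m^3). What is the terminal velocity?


A = pi*(d/2)^2 = pi*(8/2000)^2 = 5.02655e-05 m^2
vt = sqrt(2mg/(Cd*rho*A)) = sqrt(2*0.0404*9.81/(0.45 * 1.225 * 5.02655e-05)) = 169.1 m/s

169.1 m/s


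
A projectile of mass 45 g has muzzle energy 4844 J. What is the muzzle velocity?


v = sqrt(2*E/m) = sqrt(2*4844/0.045) = 464 m/s

464 m/s


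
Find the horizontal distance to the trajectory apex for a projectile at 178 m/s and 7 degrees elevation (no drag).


R = v0^2*sin(2*theta)/g = 178^2*sin(2*7°)/9.81 = 781.351 m
apex_dist = R/2 = 781.351/2 = 390.7 m

390.7 m


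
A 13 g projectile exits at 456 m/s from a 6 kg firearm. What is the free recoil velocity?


v_recoil = m_p * v_p / m_gun = 0.013 * 456 / 6 = 0.988 m/s

0.988 m/s


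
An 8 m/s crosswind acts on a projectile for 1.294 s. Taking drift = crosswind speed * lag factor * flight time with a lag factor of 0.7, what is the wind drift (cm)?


drift = v_wind * lag * t = 8 * 0.7 * 1.294 = 7.2464 m ≈ 724.6 cm

724.6 cm


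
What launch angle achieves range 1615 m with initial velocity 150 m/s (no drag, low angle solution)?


sin(2*theta) = R*g/v0^2 = 1615*9.81/150^2 = 0.70414, theta = arcsin(0.70414)/2 = 22.38°

22.38 degrees


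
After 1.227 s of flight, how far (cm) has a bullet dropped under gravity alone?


drop = 0.5*g*t^2 = 0.5*9.81*1.227^2 = 7.38462 m ≈ 738.5 cm

738.5 cm


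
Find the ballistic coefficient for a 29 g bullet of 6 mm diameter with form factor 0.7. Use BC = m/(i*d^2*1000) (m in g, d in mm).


BC = m/(i*d^2*1000) = 29/(0.7 * 6^2 * 1000) = 0.001151

0.001151


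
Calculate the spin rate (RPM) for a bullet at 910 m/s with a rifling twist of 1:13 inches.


twist_m = 13*0.0254 = 0.3302 m
spin = v/twist = 910/0.3302 = 2755.906 rev/s
RPM = spin*60 = 2755.906*60 ≈ 165354 RPM

165354 RPM


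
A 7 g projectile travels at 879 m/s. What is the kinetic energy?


E = 0.5*m*v^2 = 0.5*0.007*879^2 = 2704 J

2704 J


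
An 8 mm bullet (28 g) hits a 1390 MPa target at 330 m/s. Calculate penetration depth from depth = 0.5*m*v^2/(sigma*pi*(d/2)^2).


A = pi*(d/2)^2 = pi*(8/2)^2 = 50.2655 mm^2
E = 0.5*m*v^2 = 0.5*0.028*330^2 = 1524.6 J
depth = E/(sigma*A) = 1524.6 J / (1390 MPa * 50.2655 mm^2) = 1524.6/(1390 * 50.2655) m = 0.0218208 m ≈ 21.82 mm

21.82 mm


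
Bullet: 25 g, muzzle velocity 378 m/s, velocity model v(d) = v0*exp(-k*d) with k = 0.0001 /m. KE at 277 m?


v = v0*exp(-k*d) = 378*exp(-0.0001*277) = 367.673 m/s
E = 0.5*m*v^2 = 0.5*0.025*367.673^2 = 1690 J

1690 J


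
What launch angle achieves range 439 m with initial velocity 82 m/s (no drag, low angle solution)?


sin(2*theta) = R*g/v0^2 = 439*9.81/82^2 = 0.64048, theta = arcsin(0.64048)/2 = 19.91°

19.91 degrees


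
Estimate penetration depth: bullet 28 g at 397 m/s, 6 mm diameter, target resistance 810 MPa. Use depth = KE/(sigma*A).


A = pi*(d/2)^2 = pi*(6/2)^2 = 28.2743 mm^2
E = 0.5*m*v^2 = 0.5*0.028*397^2 = 2206.53 J
depth = E/(sigma*A) = 2206.53 J / (810 MPa * 28.2743 mm^2) = 2206.53/(810 * 28.2743) m = 0.0963455 m ≈ 96.35 mm

96.35 mm


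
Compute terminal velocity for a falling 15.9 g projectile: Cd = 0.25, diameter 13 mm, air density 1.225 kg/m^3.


A = pi*(d/2)^2 = pi*(13/2000)^2 = 1.32732e-04 m^2
vt = sqrt(2mg/(Cd*rho*A)) = sqrt(2*0.0159*9.81/(0.25 * 1.225 * 1.32732e-04)) = 87.6 m/s

87.6 m/s


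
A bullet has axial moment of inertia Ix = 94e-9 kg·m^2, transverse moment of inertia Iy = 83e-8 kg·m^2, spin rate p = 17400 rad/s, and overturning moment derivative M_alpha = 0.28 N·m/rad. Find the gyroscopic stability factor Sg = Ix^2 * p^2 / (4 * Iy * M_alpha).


Sg = Ix^2 * p^2 / (4 * Iy * M_alpha) = (94e-9)^2 * 17400^2 / (4 * 83e-8 * 0.28) = 2.878

2.878


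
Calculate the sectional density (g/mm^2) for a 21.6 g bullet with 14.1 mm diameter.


SD = m/d^2 = 21.6/14.1^2 = 0.1086 g/mm^2

0.1086 g/mm^2


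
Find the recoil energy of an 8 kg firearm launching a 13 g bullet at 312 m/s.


v_r = m_p*v_p/m_gun = 0.013*312/8 = 0.507 m/s, E_r = 0.5*m_gun*v_r^2 = 0.5*8*0.507^2 = 1.028 J

1.028 J


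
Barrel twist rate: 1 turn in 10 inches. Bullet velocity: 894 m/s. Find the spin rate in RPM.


twist_m = 10*0.0254 = 0.254 m
spin = v/twist = 894/0.254 = 3519.685 rev/s
RPM = spin*60 = 3519.685*60 ≈ 211181 RPM

211181 RPM


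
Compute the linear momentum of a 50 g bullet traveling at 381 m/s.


p = m*v = 0.05*381 = 19.05 kg·m/s

19.05 kg·m/s


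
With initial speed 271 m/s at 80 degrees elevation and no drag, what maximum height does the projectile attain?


H = (v0*sin(theta))^2 / (2g) = (271*sin(80°))^2 / (2*9.81) = 3630 m

3630 m


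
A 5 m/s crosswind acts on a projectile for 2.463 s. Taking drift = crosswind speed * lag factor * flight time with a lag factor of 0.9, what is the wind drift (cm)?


drift = v_wind * lag * t = 5 * 0.9 * 2.463 = 11.0835 m ≈ 1108 cm

1108 cm


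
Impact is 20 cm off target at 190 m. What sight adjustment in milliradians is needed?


1 mrad subtends 1 cm per 10 m of range, so adj = error_cm / (dist_m / 10) = 20 / (190/10) = 1.053 mrad

1.053 mrad


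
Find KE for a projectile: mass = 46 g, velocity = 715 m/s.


E = 0.5*m*v^2 = 0.5*0.046*715^2 = 11758 J

11758 J


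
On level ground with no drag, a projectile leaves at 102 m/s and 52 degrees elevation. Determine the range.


R = v0^2 * sin(2*theta) / g = 102^2 * sin(2*52°) / 9.81 = 1029 m

1029 m


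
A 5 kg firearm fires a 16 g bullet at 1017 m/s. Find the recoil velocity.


v_recoil = m_p * v_p / m_gun = 0.016 * 1017 / 5 = 3.254 m/s

3.254 m/s


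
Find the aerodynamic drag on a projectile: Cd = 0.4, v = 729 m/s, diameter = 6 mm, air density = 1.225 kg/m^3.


A = pi*(d/2)^2 = pi*(6/2000)^2 = 2.82743e-05 m^2
Fd = 0.5*Cd*rho*A*v^2 = 0.5*0.4*1.225*2.82743e-05*729^2 = 3.681 N

3.681 N


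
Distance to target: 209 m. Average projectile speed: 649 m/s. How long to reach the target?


t = d/v = 209/649 = 0.322 s

0.322 s


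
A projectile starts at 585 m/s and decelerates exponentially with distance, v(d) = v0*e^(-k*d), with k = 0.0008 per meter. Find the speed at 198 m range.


v = v0*exp(-k*d) = 585*exp(-0.0008*198) = 499.3 m/s

499.3 m/s


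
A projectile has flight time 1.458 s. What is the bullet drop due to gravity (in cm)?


drop = 0.5*g*t^2 = 0.5*9.81*1.458^2 = 10.4269 m ≈ 1043 cm

1043 cm


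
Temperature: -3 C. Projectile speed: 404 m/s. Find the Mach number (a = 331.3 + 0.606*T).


a = 331.3 + 0.606*(-3) = 329.482 m/s
M = v/a = 404/329.482 = 1.226

1.226


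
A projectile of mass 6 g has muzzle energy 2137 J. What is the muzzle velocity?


v = sqrt(2*E/m) = sqrt(2*2137/0.006) = 844 m/s

844 m/s


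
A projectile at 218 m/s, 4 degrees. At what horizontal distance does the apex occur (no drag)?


R = v0^2*sin(2*theta)/g = 218^2*sin(2*4°)/9.81 = 674.216 m
apex_dist = R/2 = 674.216/2 = 337.1 m

337.1 m


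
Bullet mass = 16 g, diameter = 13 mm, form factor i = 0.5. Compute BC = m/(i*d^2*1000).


BC = m/(i*d^2*1000) = 16/(0.5 * 13^2 * 1000) = 0.0001893

0.0001893
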